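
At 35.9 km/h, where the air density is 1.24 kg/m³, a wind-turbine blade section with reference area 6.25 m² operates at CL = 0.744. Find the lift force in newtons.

L = 287 N

Convert speed: v = 35.9 km/h ÷ 3.6 = 9.972 m/s.
L = ½ρv²S·CL = ½ × 1.24 × 9.972² × 6.25 × 0.744 = 287 N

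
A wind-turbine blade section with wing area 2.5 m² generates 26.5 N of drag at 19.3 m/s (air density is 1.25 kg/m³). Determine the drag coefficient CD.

From D = ½ρv²S·CD, rearranging gives CD = 2D/(ρv²S).
CD = 2 × 26.5 / (1.25 × 19.3² × 2.5) = 0.0455

CD = 0.0455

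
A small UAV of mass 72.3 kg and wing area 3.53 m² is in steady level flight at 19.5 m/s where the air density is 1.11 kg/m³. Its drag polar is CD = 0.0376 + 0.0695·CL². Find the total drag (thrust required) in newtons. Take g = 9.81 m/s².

In steady level flight, lift balances weight: W = mg = 72.3 × 9.81 = 709.26 N.
Dynamic pressure q = 0.5 × 1.11 × 19.5² = 211 Pa.
Required CL = L/(qS) = 709.26/(211·3.53) = 0.9521.
CD = 0.0376 + 0.0695 × 0.9521² = 0.1006.
D = q·S·CD = 211 × 3.53 × 0.1006 = 74.94 N

D = 74.9 N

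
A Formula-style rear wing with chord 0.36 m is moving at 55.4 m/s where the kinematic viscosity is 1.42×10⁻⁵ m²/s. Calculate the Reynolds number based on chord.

Re = 1.4×10^6

Re = v·c/ν = 55.4 × 0.36 / (1.42×10⁻⁵) = 1.4×10^6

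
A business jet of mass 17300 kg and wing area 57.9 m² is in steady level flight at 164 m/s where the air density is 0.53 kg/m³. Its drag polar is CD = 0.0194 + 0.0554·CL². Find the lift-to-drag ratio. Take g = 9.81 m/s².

L/D = 14.3

In steady level flight, lift balances weight: W = mg = 17300 × 9.81 = 1.6971×10^5 N.
Dynamic pressure q = 0.5 × 0.53 × 164² = 7127 Pa.
CL = 2W/(ρv²S) = 2×1.6971×10^5/(0.53×164²×57.9) = 0.4112.
CD = 0.0194 + 0.0554 × 0.4112² = 0.02877.
L/D = CL/CD = 0.4112 / 0.02877 = 14.3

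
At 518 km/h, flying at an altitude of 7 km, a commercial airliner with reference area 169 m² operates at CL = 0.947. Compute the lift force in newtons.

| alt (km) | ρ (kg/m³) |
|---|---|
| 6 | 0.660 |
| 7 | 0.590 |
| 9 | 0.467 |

At 7 km, from the table: ρ = 0.590 kg/m³.
Convert speed: v = 518 km/h ÷ 3.6 = 143.9 m/s.
Dynamic pressure q = ½ρv² = ½ × 0.59 × 143.9² = 6108 Pa.
L = q·S·CL = 6108 × 169 × 0.947 = 9.77×10^5 N ≈ 977 kN

L = 9.77×10^5 N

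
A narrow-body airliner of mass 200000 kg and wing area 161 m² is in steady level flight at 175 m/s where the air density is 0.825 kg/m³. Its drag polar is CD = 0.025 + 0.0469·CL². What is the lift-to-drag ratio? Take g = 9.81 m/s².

L/D = 14.1

In steady level flight, lift balances weight: W = mg = 200000 × 9.81 = 1.962×10^6 N.
Dynamic pressure q = 0.5 × 0.825 × 175² = 12630 Pa.
CL = W/(q·S) = 1.962×10^6 / (12630 × 161) = 0.9647.
CD = 0.025 + 0.0469 × 0.9647² = 0.06864.
L/D = CL/CD = 0.9647 / 0.06864 = 14.1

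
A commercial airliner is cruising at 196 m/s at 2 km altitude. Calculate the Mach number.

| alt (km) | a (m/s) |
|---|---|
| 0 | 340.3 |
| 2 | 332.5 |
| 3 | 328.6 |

At 2 km, from the table: a = 332.5 m/s.
M = v/a = 196 / 332.5 = 0.589

M = 0.589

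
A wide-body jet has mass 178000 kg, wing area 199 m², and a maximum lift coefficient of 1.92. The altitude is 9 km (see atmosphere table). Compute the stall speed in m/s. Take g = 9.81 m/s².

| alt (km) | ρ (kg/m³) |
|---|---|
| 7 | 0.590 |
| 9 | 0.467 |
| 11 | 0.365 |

V_stall = 140 m/s

At 9 km, from the table: ρ = 0.467 kg/m³.
At stall, lift equals weight: L = W = m·g = 178000 × 9.81 = 1.746×10^6 N.
From L = ½ρV²S·CL,max = W: V_stall = √(2W/(ρSCL,max)) = √(2·1.746×10^6/(0.467·199·1.92))
V_stall = √19570 = 140 m/s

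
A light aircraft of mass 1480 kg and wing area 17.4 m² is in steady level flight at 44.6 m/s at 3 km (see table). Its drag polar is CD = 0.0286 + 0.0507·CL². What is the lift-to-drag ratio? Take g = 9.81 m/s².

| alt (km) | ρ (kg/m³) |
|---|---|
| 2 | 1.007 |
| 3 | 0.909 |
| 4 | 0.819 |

L/D = 12.9

At 3 km, from the table: ρ = 0.909 kg/m³.
Weight W = mg = 1480 × 9.81 = 14519 N; in level flight L = W.
q = ½ρv² = ½ × 0.909 × 44.6² = 904.1 Pa.
Required CL = L/(qS) = 14519/(904.1·17.4) = 0.9229.
CD = 0.0286 + 0.0507 × 0.9229² = 0.07179.
L/D = CL/CD = 0.9229 / 0.07179 = 12.9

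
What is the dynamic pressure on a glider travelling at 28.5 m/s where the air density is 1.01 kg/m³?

q = 410 Pa

q = ½ρv² = ½ × 1.01 × 28.5² = 410 Pa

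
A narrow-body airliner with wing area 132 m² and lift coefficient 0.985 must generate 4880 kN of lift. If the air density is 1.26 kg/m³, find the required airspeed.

v = 244 m/s

L = ½ρv²S·CL ⇒ v = √(2L/(ρ·S·CL))
v = √(2 × 4.88×10^6 / (1.26 × 132 × 0.985)) = √59580 = 244 m/s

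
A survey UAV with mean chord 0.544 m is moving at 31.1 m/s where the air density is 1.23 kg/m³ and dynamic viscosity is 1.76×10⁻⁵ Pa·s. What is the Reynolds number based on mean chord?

Re = ρ·v·c/μ = 1.23 × 31.1 × 0.544 / (1.76×10⁻⁵) = 1.18×10^6

Re = 1.18×10^6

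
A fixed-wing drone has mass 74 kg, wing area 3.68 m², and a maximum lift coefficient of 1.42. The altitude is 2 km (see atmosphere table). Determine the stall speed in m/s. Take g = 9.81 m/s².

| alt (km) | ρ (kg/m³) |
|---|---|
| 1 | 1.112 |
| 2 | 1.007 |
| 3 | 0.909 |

At 2 km, from the table: ρ = 1.007 kg/m³.
At stall, lift equals weight: L = W = m·g = 74 × 9.81 = 725.9 N.
V_stall = √(2W/(ρ·S·CL,max)) = √(2 × 725.9 / (1.007 × 3.68 × 1.42))
V_stall = √275.9 = 16.6 m/s

V_stall = 16.6 m/s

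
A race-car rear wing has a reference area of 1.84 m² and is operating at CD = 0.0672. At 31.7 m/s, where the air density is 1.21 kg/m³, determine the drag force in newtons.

D = ½ρv²S·CD = ½ × 1.21 × 31.7² × 1.84 × 0.0672 = 75.2 N

D = 75.2 N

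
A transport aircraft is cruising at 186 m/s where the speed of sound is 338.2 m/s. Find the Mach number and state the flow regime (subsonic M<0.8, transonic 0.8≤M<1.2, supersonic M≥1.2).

M = 0.55 (subsonic)

M = v/a = 186 / 338.2 = 0.55
M = 0.55 → subsonic.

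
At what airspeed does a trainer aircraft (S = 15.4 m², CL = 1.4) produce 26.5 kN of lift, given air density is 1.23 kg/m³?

L = ½ρv²S·CL ⇒ v = √(2L/(ρ·S·CL))
v = √(2 × 26500 / (1.23 × 15.4 × 1.4)) = √1999 = 44.7 m/s

v = 44.7 m/s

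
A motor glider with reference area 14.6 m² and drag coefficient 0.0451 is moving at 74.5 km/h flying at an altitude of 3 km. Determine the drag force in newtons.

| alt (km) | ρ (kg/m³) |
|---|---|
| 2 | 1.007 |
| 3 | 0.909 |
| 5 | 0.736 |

D = 128 N

At 3 km, from the table: ρ = 0.909 kg/m³.
Convert speed: v = 74.5 km/h ÷ 3.6 = 20.69 m/s.
D = ½ρv²S·CD = ½ × 0.909 × 20.69² × 14.6 × 0.0451 = 128 N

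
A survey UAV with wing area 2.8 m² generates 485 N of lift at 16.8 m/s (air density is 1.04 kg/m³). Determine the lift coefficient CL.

CL = 1.18

From L = ½ρv²S·CL, rearranging gives CL = 2L/(ρv²S).
CL = 2 × 485 / (1.04 × 16.8² × 2.8) = 1.18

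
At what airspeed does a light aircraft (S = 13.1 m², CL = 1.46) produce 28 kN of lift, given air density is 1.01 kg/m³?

v = 53.8 m/s

L = ½ρv²S·CL ⇒ v = √(2L/(ρ·S·CL))
v = √(2 × 28000 / (1.01 × 13.1 × 1.46)) = √2899 = 53.8 m/s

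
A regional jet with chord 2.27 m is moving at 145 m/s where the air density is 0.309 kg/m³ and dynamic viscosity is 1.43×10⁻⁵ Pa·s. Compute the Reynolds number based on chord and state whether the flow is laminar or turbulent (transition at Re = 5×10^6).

Re = ρ·v·c/μ = 0.309 × 145 × 2.27 / (1.43×10⁻⁵) = 7.11×10^6
Since 7.11×10^6 > 5×10^6, the flow is turbulent.

Re = 7.11×10^6 (turbulent)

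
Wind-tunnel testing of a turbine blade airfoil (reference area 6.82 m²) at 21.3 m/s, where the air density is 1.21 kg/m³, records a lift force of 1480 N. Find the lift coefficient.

CL = 0.791

From L = ½ρv²S·CL, rearranging gives CL = 2L/(ρv²S).
CL = 2 × 1480 / (1.21 × 21.3² × 6.82) = 0.791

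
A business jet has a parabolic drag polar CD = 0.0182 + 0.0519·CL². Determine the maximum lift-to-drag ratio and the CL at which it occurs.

(L/D)max = 16.3, at CL = 0.592

For CD = CD0 + K·CL², (L/D)max occurs at CL* = √(CD0/K) and equals 1/(2√(K·CD0)).
(L/D)max = 1/(2√(0.0519 × 0.0182)) = 1/(2 × 0.03073) = 16.3
CL* = √(0.0182/0.0519) = 0.592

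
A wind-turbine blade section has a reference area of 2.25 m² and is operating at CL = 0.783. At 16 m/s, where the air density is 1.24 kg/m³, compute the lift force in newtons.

L = 280 N

L = ½ρv²S·CL = ½ × 1.24 × 16² × 2.25 × 0.783 = 280 N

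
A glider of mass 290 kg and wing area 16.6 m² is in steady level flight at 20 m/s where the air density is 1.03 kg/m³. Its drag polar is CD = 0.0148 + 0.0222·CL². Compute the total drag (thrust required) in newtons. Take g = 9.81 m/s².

D = 103 N

Level flight ⇒ L = W = m·g = 290 × 9.81 = 2844.9 N.
Dynamic pressure q = 0.5 × 1.03 × 20² = 206 Pa.
CL = 2W/(ρv²S) = 2×2844.9/(1.03×20²×16.6) = 0.8319.
CD = 0.0148 + 0.0222 × 0.8319² = 0.03017.
D = q·S·CD = 206 × 16.6 × 0.03017 = 103.2 N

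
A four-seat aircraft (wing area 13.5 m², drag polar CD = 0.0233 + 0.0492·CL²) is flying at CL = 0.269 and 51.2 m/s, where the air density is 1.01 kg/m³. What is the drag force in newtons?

D = 480 N

CD = 0.0233 + 0.0492 × 0.269² = 0.02686
D = ½ρv²S·CD = ½ × 1.01 × 51.2² × 13.5 × 0.02686 = 480 N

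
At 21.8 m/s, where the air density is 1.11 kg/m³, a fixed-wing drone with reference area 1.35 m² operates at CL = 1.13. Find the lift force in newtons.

L = 402 N

Dynamic pressure q = ½ρv² = ½ × 1.11 × 21.8² = 263.8 Pa.
L = q·S·CL = 263.8 × 1.35 × 1.13 = 402 N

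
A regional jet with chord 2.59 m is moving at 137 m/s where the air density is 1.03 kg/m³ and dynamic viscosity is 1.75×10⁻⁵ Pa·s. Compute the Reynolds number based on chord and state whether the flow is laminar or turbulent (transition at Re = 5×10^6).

Re = ρ·v·c/μ = 1.03 × 137 × 2.59 / (1.75×10⁻⁵) = 2.09×10^7
Since 2.09×10^7 > 5×10^6, the flow is turbulent.

Re = 2.09×10^7 (turbulent)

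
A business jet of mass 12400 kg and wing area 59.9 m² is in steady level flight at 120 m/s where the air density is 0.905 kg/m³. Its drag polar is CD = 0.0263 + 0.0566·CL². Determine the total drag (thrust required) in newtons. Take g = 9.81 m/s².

In steady level flight, lift balances weight: W = mg = 12400 × 9.81 = 1.2164×10^5 N.
q = ½ρv² = ½ × 0.905 × 120² = 6516 Pa.
CL = 2W/(ρv²S) = 2×1.2164×10^5/(0.905×120²×59.9) = 0.3117.
CD = 0.0263 + 0.0566 × 0.3117² = 0.0318.
D = q·S·CD = 6516 × 59.9 × 0.0318 = 12410 N

D = 12400 N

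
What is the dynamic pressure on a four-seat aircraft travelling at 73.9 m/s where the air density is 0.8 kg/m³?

q = 2180 Pa

q = ½ρv² = ½ × 0.8 × 73.9² = 2180 Pa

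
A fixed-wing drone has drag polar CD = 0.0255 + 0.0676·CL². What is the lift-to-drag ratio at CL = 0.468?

L/D = 11.6

CD = 0.0255 + 0.0676 × 0.468² = 0.04031
L/D = CL/CD = 0.468 / 0.04031 = 11.6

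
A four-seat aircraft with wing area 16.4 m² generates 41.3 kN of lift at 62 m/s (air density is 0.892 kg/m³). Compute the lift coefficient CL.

CL = 1.47

From L = ½ρv²S·CL, rearranging gives CL = 2L/(ρv²S).
CL = 2 × 41300 / (0.892 × 62² × 16.4) = 1.47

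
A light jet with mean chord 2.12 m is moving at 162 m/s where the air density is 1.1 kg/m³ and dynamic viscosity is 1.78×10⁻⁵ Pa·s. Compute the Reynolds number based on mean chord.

Re = ρ·v·c/μ = 1.1 × 162 × 2.12 / (1.78×10⁻⁵) = 2.12×10^7

Re = 2.12×10^7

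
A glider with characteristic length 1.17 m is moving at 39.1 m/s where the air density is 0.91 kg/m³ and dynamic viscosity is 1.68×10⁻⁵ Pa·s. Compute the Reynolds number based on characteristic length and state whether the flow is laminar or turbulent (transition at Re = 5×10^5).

Re = 2.48×10^6 (turbulent)

Re = ρ·v·c/μ = 0.91 × 39.1 × 1.17 / (1.68×10⁻⁵) = 2.48×10^6
Since 2.48×10^6 > 5×10^5, the flow is turbulent.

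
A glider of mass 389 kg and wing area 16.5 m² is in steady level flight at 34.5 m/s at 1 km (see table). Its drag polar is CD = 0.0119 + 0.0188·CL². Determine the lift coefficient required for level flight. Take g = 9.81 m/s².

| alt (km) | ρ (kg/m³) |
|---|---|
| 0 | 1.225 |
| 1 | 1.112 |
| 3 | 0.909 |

At 1 km, from the table: ρ = 1.112 kg/m³.
Level flight ⇒ L = W = m·g = 389 × 9.81 = 3816.1 N.
Dynamic pressure q = 0.5 × 1.112 × 34.5² = 661.8 Pa.
Required CL = L/(qS) = 3816.1/(661.8·16.5) = 0.3495.

CL = 0.349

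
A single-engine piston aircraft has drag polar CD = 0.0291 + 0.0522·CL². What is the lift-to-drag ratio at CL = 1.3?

CD = 0.0291 + 0.0522 × 1.3² = 0.1173
L/D = CL/CD = 1.3 / 0.1173 = 11.1

L/D = 11.1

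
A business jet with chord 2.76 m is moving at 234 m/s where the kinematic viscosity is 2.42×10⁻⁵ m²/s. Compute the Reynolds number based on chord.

Re = 2.67×10^7

Re = v·c/ν = 234 × 2.76 / (2.42×10⁻⁵) = 2.67×10^7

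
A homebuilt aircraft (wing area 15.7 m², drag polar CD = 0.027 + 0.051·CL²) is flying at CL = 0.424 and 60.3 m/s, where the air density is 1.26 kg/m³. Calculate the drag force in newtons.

CD = 0.027 + 0.051 × 0.424² = 0.03617
D = ½ρv²S·CD = ½ × 1.26 × 60.3² × 15.7 × 0.03617 = 1300 N

D = 1300 N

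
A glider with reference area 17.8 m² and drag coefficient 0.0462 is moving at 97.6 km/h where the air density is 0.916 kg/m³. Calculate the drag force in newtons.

Convert speed: v = 97.6 km/h ÷ 3.6 = 27.11 m/s.
Dynamic pressure q = ½ρv² = ½ × 0.916 × 27.11² = 336.6 Pa.
D = q·S·CD = 336.6 × 17.8 × 0.0462 = 277 N

D = 277 N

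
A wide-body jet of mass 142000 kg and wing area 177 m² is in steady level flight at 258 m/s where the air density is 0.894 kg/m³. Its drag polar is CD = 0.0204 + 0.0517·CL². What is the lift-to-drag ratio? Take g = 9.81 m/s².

L/D = 11

Weight W = mg = 142000 × 9.81 = 1.393×10^6 N; in level flight L = W.
q = ½ρv² = ½ × 0.894 × 258² = 29750 Pa.
CL = 2W/(ρv²S) = 2×1.393×10^6/(0.894×258²×177) = 0.2645.
CD = 0.0204 + 0.0517 × 0.2645² = 0.02402.
L/D = CL/CD = 0.2645 / 0.02402 = 11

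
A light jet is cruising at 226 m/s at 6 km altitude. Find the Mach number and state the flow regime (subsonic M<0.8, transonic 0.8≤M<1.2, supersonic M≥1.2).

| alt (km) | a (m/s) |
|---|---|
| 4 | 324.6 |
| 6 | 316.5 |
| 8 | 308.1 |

At 6 km, from the table: a = 316.5 m/s.
M = v/a = 226 / 316.5 = 0.714
M = 0.714 → subsonic.

M = 0.714 (subsonic)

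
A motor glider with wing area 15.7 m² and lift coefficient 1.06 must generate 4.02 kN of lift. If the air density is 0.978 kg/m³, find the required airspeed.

L = ½ρv²S·CL ⇒ v = √(2L/(ρ·S·CL))
v = √(2 × 4020 / (0.978 × 15.7 × 1.06)) = √494 = 22.2 m/s

v = 22.2 m/s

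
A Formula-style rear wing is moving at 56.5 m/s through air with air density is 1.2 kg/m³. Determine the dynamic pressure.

q = 1920 Pa

q = ½ρv² = ½ × 1.2 × 56.5² = 1920 Pa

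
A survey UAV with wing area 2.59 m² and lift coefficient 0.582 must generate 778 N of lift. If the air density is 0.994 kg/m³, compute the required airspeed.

L = ½ρv²S·CL ⇒ v = √(2L/(ρ·S·CL))
v = √(2 × 778 / (0.994 × 2.59 × 0.582)) = √1038 = 32.2 m/s

v = 32.2 m/s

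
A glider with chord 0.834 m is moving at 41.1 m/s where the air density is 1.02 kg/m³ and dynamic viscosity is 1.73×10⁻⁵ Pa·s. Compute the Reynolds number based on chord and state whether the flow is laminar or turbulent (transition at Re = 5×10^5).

Re = 2.02×10^6 (turbulent)

Re = ρ·v·c/μ = 1.02 × 41.1 × 0.834 / (1.73×10⁻⁵) = 2.02×10^6
Since 2.02×10^6 > 5×10^5, the flow is turbulent.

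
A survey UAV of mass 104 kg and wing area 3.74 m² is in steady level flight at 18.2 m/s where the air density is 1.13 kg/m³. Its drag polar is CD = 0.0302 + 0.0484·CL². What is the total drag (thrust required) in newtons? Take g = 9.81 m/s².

In steady level flight, lift balances weight: W = mg = 104 × 9.81 = 1020.2 N.
q = ½ρv² = ½ × 1.13 × 18.2² = 187.2 Pa.
CL = W/(q·S) = 1020.2 / (187.2 × 3.74) = 1.458.
CD = 0.0302 + 0.0484 × 1.458² = 0.133.
D = q·S·CD = 187.2 × 3.74 × 0.133 = 93.11 N

D = 93.1 N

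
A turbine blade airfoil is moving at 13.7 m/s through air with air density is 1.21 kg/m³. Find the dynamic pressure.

q = 114 Pa

q = ½ρv² = ½ × 1.21 × 13.7² = 114 Pa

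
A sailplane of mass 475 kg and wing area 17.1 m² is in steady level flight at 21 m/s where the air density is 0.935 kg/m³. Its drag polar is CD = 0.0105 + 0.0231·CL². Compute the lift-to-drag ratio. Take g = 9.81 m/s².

L/D = 26

In steady level flight, lift balances weight: W = mg = 475 × 9.81 = 4659.8 N.
Dynamic pressure q = 0.5 × 0.935 × 21² = 206.2 Pa.
CL = W/(q·S) = 4659.8 / (206.2 × 17.1) = 1.322.
CD = 0.0105 + 0.0231 × 1.322² = 0.05086.
L/D = CL/CD = 1.322 / 0.05086 = 26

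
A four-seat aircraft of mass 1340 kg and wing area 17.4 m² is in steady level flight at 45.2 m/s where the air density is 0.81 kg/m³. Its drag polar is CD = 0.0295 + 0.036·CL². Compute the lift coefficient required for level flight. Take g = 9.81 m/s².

Level flight ⇒ L = W = m·g = 1340 × 9.81 = 13145 N.
Dynamic pressure q = 0.5 × 0.81 × 45.2² = 827.4 Pa.
Required CL = L/(qS) = 13145/(827.4·17.4) = 0.913.

CL = 0.913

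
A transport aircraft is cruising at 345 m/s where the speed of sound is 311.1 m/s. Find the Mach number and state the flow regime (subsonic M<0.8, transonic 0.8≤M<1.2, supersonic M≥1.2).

M = v/a = 345 / 311.1 = 1.11
M = 1.11 → transonic.

M = 1.11 (transonic)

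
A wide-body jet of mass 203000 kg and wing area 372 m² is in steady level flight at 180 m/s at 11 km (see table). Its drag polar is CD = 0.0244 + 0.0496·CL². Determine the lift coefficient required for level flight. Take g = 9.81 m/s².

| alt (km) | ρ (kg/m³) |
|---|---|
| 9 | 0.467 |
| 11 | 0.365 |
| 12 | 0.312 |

CL = 0.905

At 11 km, from the table: ρ = 0.365 kg/m³.
Level flight ⇒ L = W = m·g = 203000 × 9.81 = 1.9914×10^6 N.
q = ½ρv² = ½ × 0.365 × 180² = 5913 Pa.
CL = 2W/(ρv²S) = 2×1.9914×10^6/(0.365×180²×372) = 0.9053.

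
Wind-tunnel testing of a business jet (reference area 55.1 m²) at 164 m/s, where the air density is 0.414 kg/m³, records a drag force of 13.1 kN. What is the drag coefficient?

From D = ½ρv²S·CD, rearranging gives CD = 2D/(ρv²S).
CD = 2 × 13100 / (0.414 × 164² × 55.1) = 0.0427

CD = 0.0427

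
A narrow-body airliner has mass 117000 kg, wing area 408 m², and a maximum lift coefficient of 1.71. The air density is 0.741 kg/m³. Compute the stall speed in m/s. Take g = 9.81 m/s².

V_stall = 66.6 m/s

Weight W = mg = 117000 × 9.81 = 1.148×10^6 N.
V_stall = √(2W/(ρ·S·CL,max)) = √(2 × 1.148×10^6 / (0.741 × 408 × 1.71))
V_stall = √4440 = 66.6 m/s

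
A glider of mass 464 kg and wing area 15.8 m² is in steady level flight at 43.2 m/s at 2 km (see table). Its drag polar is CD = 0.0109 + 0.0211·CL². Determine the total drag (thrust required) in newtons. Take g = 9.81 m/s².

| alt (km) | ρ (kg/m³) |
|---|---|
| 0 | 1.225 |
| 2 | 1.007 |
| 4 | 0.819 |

At 2 km, from the table: ρ = 1.007 kg/m³.
In steady level flight, lift balances weight: W = mg = 464 × 9.81 = 4551.8 N.
q = ½ρv² = ½ × 1.007 × 43.2² = 939.7 Pa.
Required CL = L/(qS) = 4551.8/(939.7·15.8) = 0.3066.
CD = 0.0109 + 0.0211 × 0.3066² = 0.01288.
D = q·S·CD = 939.7 × 15.8 × 0.01288 = 191.3 N

D = 191 N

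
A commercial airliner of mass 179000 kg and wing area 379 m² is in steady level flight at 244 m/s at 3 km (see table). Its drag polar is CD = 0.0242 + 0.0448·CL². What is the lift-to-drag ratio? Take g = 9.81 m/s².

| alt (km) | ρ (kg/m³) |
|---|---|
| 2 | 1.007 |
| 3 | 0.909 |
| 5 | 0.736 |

L/D = 6.71

At 3 km, from the table: ρ = 0.909 kg/m³.
In steady level flight, lift balances weight: W = mg = 179000 × 9.81 = 1.756×10^6 N.
Dynamic pressure q = 0.5 × 0.909 × 244² = 27060 Pa.
CL = 2W/(ρv²S) = 2×1.756×10^6/(0.909×244²×379) = 0.1712.
CD = 0.0242 + 0.0448 × 0.1712² = 0.02551.
L/D = CL/CD = 0.1712 / 0.02551 = 6.71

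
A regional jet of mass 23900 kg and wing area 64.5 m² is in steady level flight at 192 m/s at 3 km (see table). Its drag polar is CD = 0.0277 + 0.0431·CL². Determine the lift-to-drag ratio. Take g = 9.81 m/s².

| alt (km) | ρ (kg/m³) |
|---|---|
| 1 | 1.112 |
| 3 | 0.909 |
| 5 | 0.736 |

L/D = 7.3

At 3 km, from the table: ρ = 0.909 kg/m³.
Weight W = mg = 23900 × 9.81 = 2.3446×10^5 N; in level flight L = W.
Dynamic pressure q = 0.5 × 0.909 × 192² = 16750 Pa.
Required CL = L/(qS) = 2.3446×10^5/(16750·64.5) = 0.217.
CD = 0.0277 + 0.0431 × 0.217² = 0.02973.
L/D = CL/CD = 0.217 / 0.02973 = 7.3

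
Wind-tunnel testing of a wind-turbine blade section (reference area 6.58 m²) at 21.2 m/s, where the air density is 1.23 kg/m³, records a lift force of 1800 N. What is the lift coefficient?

From L = ½ρv²S·CL, rearranging gives CL = 2L/(ρv²S).
CL = 2 × 1800 / (1.23 × 21.2² × 6.58) = 0.99

CL = 0.99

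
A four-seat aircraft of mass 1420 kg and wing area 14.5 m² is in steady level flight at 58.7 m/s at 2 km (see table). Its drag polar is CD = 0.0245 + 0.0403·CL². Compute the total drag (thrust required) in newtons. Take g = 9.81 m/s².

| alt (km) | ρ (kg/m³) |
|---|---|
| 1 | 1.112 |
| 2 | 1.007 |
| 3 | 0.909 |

At 2 km, from the table: ρ = 1.007 kg/m³.
Level flight ⇒ L = W = m·g = 1420 × 9.81 = 13930 N.
q = ½ρv² = ½ × 1.007 × 58.7² = 1735 Pa.
CL = W/(q·S) = 13930 / (1735 × 14.5) = 0.5537.
CD = 0.0245 + 0.0403 × 0.5537² = 0.03686.
D = q·S·CD = 1735 × 14.5 × 0.03686 = 927.2 N

D = 927 N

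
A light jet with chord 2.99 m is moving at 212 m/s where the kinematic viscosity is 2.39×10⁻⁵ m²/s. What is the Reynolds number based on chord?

Re = v·c/ν = 212 × 2.99 / (2.39×10⁻⁵) = 2.65×10^7

Re = 2.65×10^7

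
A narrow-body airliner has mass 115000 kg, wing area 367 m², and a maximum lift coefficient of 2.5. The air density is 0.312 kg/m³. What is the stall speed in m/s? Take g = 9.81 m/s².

V_stall = 88.8 m/s

Weight W = mg = 115000 × 9.81 = 1.128×10^6 N.
From L = ½ρV²S·CL,max = W: V_stall = √(2W/(ρSCL,max)) = √(2·1.128×10^6/(0.312·367·2.5))
V_stall = √7882 = 88.8 m/s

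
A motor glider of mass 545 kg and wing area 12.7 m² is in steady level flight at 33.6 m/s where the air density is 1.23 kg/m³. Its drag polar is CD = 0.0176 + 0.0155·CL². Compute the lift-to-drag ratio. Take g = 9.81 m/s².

Level flight ⇒ L = W = m·g = 545 × 9.81 = 5346.4 N.
Dynamic pressure q = 0.5 × 1.23 × 33.6² = 694.3 Pa.
CL = 2W/(ρv²S) = 2×5346.4/(1.23×33.6²×12.7) = 0.6063.
CD = 0.0176 + 0.0155 × 0.6063² = 0.0233.
L/D = CL/CD = 0.6063 / 0.0233 = 26

L/D = 26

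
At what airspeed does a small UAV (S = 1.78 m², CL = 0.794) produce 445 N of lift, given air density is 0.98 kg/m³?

v = 25.3 m/s

L = ½ρv²S·CL ⇒ v = √(2L/(ρ·S·CL))
v = √(2 × 445 / (0.98 × 1.78 × 0.794)) = √642.6 = 25.3 m/s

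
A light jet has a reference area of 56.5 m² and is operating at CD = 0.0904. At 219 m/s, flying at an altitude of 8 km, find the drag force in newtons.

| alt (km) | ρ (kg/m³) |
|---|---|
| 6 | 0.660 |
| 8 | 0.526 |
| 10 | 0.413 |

D = 64400 N

At 8 km, from the table: ρ = 0.526 kg/m³.
D = ½ρv²S·CD = ½ × 0.526 × 219² × 56.5 × 0.0904 = 64400 N ≈ 64.4 kN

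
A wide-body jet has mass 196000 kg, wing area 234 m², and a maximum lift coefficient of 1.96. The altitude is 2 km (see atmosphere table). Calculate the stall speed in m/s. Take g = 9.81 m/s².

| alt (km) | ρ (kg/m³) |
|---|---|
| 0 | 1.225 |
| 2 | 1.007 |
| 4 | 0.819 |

At 2 km, from the table: ρ = 1.007 kg/m³.
Stall occurs when L = W at CL,max. W = mg = 196000 × 9.81 = 1.923×10^6 N.
From L = ½ρV²S·CL,max = W: V_stall = √(2W/(ρSCL,max)) = √(2·1.923×10^6/(1.007·234·1.96))
V_stall = √8326 = 91.2 m/s

V_stall = 91.2 m/s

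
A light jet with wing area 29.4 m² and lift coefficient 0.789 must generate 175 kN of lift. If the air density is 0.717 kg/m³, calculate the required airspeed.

L = ½ρv²S·CL ⇒ v = √(2L/(ρ·S·CL))
v = √(2 × 1.75×10^5 / (0.717 × 29.4 × 0.789)) = √21040 = 145 m/s

v = 145 m/s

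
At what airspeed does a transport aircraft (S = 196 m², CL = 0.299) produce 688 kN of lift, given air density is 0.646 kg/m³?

L = ½ρv²S·CL ⇒ v = √(2L/(ρ·S·CL))
v = √(2 × 6.88×10^5 / (0.646 × 196 × 0.299)) = √36350 = 191 m/s

v = 191 m/s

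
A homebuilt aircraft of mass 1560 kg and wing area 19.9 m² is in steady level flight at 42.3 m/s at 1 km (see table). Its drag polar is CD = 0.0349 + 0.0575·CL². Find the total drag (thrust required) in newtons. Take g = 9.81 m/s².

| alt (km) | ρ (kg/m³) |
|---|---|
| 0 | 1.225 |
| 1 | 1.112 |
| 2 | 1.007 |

At 1 km, from the table: ρ = 1.112 kg/m³.
Level flight ⇒ L = W = m·g = 1560 × 9.81 = 15304 N.
q = ½ρv² = ½ × 1.112 × 42.3² = 994.8 Pa.
CL = W/(q·S) = 15304 / (994.8 × 19.9) = 0.773.
CD = 0.0349 + 0.0575 × 0.773² = 0.06926.
D = q·S·CD = 994.8 × 19.9 × 0.06926 = 1371 N

D = 1370 N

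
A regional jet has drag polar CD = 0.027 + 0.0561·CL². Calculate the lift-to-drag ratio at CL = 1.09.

CD = 0.027 + 0.0561 × 1.09² = 0.09365
L/D = CL/CD = 1.09 / 0.09365 = 11.6

L/D = 11.6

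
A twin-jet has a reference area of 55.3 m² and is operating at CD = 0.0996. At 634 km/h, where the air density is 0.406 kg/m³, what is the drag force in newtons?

Convert speed: v = 634 km/h ÷ 3.6 = 176.1 m/s.
D = ½ρv²S·CD = ½ × 0.406 × 176.1² × 55.3 × 0.0996 = 34700 N ≈ 34.7 kN

D = 34700 N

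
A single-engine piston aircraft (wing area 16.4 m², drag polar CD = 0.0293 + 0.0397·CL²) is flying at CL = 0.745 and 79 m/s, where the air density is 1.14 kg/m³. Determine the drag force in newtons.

D = 2990 N

CD = 0.0293 + 0.0397 × 0.745² = 0.05133
D = ½ρv²S·CD = ½ × 1.14 × 79² × 16.4 × 0.05133 = 2990 N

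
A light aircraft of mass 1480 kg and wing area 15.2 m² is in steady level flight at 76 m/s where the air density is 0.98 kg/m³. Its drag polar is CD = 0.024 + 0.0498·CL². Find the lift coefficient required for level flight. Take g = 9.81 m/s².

Level flight ⇒ L = W = m·g = 1480 × 9.81 = 14519 N.
Dynamic pressure q = 0.5 × 0.98 × 76² = 2830 Pa.
CL = 2W/(ρv²S) = 2×14519/(0.98×76²×15.2) = 0.3375.

CL = 0.337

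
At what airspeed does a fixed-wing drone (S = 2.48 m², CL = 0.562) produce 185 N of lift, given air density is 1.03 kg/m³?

v = 16.1 m/s

L = ½ρv²S·CL ⇒ v = √(2L/(ρ·S·CL))
v = √(2 × 185 / (1.03 × 2.48 × 0.562)) = √257.7 = 16.1 m/s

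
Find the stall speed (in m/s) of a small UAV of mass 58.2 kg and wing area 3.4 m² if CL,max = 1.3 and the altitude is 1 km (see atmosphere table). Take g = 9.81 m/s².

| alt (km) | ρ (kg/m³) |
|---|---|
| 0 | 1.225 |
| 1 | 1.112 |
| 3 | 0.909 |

V_stall = 15.2 m/s

At 1 km, from the table: ρ = 1.112 kg/m³.
Stall occurs when L = W at CL,max. W = mg = 58.2 × 9.81 = 570.9 N.
From L = ½ρV²S·CL,max = W: V_stall = √(2W/(ρSCL,max)) = √(2·570.9/(1.112·3.4·1.3))
V_stall = √232.3 = 15.2 m/s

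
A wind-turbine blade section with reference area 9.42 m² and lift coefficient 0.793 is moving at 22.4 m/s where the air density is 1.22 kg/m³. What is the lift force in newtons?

L = 2290 N

L = ½ρv²S·CL = ½ × 1.22 × 22.4² × 9.42 × 0.793 = 2290 N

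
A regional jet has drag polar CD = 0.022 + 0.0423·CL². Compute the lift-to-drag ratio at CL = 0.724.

CD = 0.022 + 0.0423 × 0.724² = 0.04417
L/D = CL/CD = 0.724 / 0.04417 = 16.4

L/D = 16.4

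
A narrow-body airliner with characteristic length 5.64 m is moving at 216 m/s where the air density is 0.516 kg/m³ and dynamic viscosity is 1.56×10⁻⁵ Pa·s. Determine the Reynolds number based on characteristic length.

Re = 4.03×10^7

Re = ρ·v·c/μ = 0.516 × 216 × 5.64 / (1.56×10⁻⁵) = 4.03×10^7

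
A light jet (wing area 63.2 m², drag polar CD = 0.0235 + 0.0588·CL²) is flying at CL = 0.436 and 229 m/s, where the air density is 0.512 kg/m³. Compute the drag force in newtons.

D = 29400 N

CD = 0.0235 + 0.0588 × 0.436² = 0.03468
D = ½ρv²S·CD = ½ × 0.512 × 229² × 63.2 × 0.03468 = 29400 N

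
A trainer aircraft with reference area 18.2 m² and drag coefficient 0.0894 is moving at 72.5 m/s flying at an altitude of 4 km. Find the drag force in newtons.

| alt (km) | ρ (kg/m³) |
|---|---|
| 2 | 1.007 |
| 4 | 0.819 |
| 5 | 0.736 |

D = 3500 N

At 4 km, from the table: ρ = 0.819 kg/m³.
Dynamic pressure q = ½ρv² = ½ × 0.819 × 72.5² = 2152 Pa.
D = q·S·CD = 2152 × 18.2 × 0.0894 = 3500 N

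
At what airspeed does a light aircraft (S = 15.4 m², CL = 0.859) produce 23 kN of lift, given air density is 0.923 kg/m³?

v = 61.4 m/s

L = ½ρv²S·CL ⇒ v = √(2L/(ρ·S·CL))
v = √(2 × 23000 / (0.923 × 15.4 × 0.859)) = √3767 = 61.4 m/s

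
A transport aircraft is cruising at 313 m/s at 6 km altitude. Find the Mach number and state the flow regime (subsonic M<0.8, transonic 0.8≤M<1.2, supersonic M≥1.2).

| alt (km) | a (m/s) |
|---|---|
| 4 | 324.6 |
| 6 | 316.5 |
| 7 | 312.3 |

At 6 km, from the table: a = 316.5 m/s.
M = v/a = 313 / 316.5 = 0.989
M = 0.989 → transonic.

M = 0.989 (transonic)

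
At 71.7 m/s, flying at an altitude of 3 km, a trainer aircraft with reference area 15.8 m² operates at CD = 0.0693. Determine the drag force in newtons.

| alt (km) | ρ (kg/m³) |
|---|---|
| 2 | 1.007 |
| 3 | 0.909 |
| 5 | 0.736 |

D = 2560 N

At 3 km, from the table: ρ = 0.909 kg/m³.
Dynamic pressure q = ½ρv² = ½ × 0.909 × 71.7² = 2337 Pa.
D = q·S·CD = 2337 × 15.8 × 0.0693 = 2560 N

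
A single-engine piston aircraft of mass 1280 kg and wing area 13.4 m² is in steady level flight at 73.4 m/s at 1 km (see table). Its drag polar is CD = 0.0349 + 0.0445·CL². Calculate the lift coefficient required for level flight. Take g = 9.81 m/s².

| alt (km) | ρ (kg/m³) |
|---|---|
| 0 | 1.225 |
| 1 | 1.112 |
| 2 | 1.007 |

At 1 km, from the table: ρ = 1.112 kg/m³.
In steady level flight, lift balances weight: W = mg = 1280 × 9.81 = 12557 N.
q = ½ρv² = ½ × 1.112 × 73.4² = 2995 Pa.
CL = W/(q·S) = 12557 / (2995 × 13.4) = 0.3128.

CL = 0.313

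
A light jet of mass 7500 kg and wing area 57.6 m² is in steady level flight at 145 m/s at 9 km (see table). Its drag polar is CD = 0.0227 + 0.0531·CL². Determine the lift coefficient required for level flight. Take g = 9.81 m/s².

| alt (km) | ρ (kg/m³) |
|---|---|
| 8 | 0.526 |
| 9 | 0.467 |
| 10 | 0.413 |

CL = 0.26

At 9 km, from the table: ρ = 0.467 kg/m³.
Level flight ⇒ L = W = m·g = 7500 × 9.81 = 73575 N.
q = ½ρv² = ½ × 0.467 × 145² = 4909 Pa.
CL = W/(q·S) = 73575 / (4909 × 57.6) = 0.2602.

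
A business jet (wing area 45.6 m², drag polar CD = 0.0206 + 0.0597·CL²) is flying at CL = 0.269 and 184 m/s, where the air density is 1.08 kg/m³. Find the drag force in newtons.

D = 20800 N

CD = 0.0206 + 0.0597 × 0.269² = 0.02492
D = ½ρv²S·CD = ½ × 1.08 × 184² × 45.6 × 0.02492 = 20800 N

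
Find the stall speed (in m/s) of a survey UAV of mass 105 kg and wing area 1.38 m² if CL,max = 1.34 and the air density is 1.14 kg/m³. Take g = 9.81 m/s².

At stall, lift equals weight: L = W = m·g = 105 × 9.81 = 1030 N.
V_stall = √(2W/(ρ·S·CL,max)) = √(2 × 1030 / (1.14 × 1.38 × 1.34))
V_stall = √977.2 = 31.3 m/s

V_stall = 31.3 m/s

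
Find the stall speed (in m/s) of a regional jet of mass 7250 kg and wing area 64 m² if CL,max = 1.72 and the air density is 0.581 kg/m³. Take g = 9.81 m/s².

V_stall = 47.2 m/s

Stall occurs when L = W at CL,max. W = mg = 7250 × 9.81 = 71120 N.
V_stall = √(2W/(ρ·S·CL,max)) = √(2 × 71120 / (0.581 × 64 × 1.72))
V_stall = √2224 = 47.2 m/s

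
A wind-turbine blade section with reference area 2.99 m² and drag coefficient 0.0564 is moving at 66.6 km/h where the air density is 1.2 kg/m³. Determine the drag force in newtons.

Convert speed: v = 66.6 km/h ÷ 3.6 = 18.5 m/s.
D = ½ρv²S·CD = ½ × 1.2 × 18.5² × 2.99 × 0.0564 = 34.6 N

D = 34.6 N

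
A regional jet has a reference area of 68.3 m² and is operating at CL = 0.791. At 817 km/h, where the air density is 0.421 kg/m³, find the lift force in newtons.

Convert speed: v = 817 km/h ÷ 3.6 = 226.9 m/s.
L = ½ρv²S·CL = ½ × 0.421 × 226.9² × 68.3 × 0.791 = 5.86×10^5 N ≈ 586 kN

L = 5.86×10^5 N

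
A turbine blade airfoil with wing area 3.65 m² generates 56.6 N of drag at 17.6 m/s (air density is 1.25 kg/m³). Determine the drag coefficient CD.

CD = 0.0801

From D = ½ρv²S·CD, rearranging gives CD = 2D/(ρv²S).
CD = 2 × 56.6 / (1.25 × 17.6² × 3.65) = 0.0801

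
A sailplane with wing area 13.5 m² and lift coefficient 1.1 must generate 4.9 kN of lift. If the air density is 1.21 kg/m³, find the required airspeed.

L = ½ρv²S·CL ⇒ v = √(2L/(ρ·S·CL))
v = √(2 × 4900 / (1.21 × 13.5 × 1.1)) = √545.4 = 23.4 m/s

v = 23.4 m/s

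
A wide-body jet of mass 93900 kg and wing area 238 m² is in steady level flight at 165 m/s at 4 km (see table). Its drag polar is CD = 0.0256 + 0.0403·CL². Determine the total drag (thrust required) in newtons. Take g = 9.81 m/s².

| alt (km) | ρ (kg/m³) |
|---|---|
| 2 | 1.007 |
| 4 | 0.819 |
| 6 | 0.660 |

D = 80800 N

At 4 km, from the table: ρ = 0.819 kg/m³.
Weight W = mg = 93900 × 9.81 = 9.2116×10^5 N; in level flight L = W.
q = ½ρv² = ½ × 0.819 × 165² = 11150 Pa.
CL = W/(q·S) = 9.2116×10^5 / (11150 × 238) = 0.3472.
CD = 0.0256 + 0.0403 × 0.3472² = 0.03046.
D = q·S·CD = 11150 × 238 × 0.03046 = 80810 N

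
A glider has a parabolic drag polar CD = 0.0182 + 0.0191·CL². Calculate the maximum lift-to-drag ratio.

(L/D)max = 26.8

For CD = CD0 + K·CL², (L/D)max occurs at CL* = √(CD0/K) and equals 1/(2√(K·CD0)).
(L/D)max = 1/(2√(0.0191 × 0.0182)) = 1/(2 × 0.01864) = 26.8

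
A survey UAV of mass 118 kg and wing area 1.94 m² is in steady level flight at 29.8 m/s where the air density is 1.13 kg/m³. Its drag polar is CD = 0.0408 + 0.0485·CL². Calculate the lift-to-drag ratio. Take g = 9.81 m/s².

L/D = 10.9

In steady level flight, lift balances weight: W = mg = 118 × 9.81 = 1157.6 N.
Dynamic pressure q = 0.5 × 1.13 × 29.8² = 501.7 Pa.
CL = W/(q·S) = 1157.6 / (501.7 × 1.94) = 1.189.
CD = 0.0408 + 0.0485 × 1.189² = 0.1094.
L/D = CL/CD = 1.189 / 0.1094 = 10.9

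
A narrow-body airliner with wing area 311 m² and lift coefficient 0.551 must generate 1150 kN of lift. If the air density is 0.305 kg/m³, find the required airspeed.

L = ½ρv²S·CL ⇒ v = √(2L/(ρ·S·CL))
v = √(2 × 1.15×10^6 / (0.305 × 311 × 0.551)) = √44010 = 210 m/s

v = 210 m/s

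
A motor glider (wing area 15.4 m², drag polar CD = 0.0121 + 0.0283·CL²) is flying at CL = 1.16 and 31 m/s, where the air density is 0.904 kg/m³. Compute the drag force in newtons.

D = 336 N

CD = 0.0121 + 0.0283 × 1.16² = 0.05018
D = ½ρv²S·CD = ½ × 0.904 × 31² × 15.4 × 0.05018 = 336 N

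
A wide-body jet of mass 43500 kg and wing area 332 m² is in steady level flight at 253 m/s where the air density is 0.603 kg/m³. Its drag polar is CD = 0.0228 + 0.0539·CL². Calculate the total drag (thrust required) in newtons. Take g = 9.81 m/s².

D = 1.48×10^5 N

In steady level flight, lift balances weight: W = mg = 43500 × 9.81 = 4.2674×10^5 N.
q = ½ρv² = ½ × 0.603 × 253² = 19300 Pa.
CL = W/(q·S) = 4.2674×10^5 / (19300 × 332) = 0.0666.
CD = 0.0228 + 0.0539 × 0.0666² = 0.02304.
D = q·S·CD = 19300 × 332 × 0.02304 = 1.476×10^5 N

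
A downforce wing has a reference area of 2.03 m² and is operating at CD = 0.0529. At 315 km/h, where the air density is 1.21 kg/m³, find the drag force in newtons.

D = 497 N

Convert speed: v = 315 km/h ÷ 3.6 = 87.5 m/s.
Dynamic pressure q = ½ρv² = ½ × 1.21 × 87.5² = 4632 Pa.
D = q·S·CD = 4632 × 2.03 × 0.0529 = 497 N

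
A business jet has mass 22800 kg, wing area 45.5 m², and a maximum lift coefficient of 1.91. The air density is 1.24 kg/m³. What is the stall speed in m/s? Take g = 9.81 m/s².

Stall occurs when L = W at CL,max. W = mg = 22800 × 9.81 = 2.237×10^5 N.
V_stall = √(2W/(ρ·S·CL,max)) = √(2 × 2.237×10^5 / (1.24 × 45.5 × 1.91))
V_stall = √4151 = 64.4 m/s

V_stall = 64.4 m/s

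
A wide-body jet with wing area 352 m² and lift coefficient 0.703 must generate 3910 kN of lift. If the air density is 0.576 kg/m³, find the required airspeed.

v = 234 m/s

L = ½ρv²S·CL ⇒ v = √(2L/(ρ·S·CL))
v = √(2 × 3.91×10^6 / (0.576 × 352 × 0.703)) = √54860 = 234 m/s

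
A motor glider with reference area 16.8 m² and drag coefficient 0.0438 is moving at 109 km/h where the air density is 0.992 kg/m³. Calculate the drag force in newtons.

Convert speed: v = 109 km/h ÷ 3.6 = 30.28 m/s.
D = ½ρv²S·CD = ½ × 0.992 × 30.28² × 16.8 × 0.0438 = 335 N

D = 335 N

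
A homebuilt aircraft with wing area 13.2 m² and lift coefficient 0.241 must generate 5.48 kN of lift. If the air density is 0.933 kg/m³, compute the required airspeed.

v = 60.8 m/s

L = ½ρv²S·CL ⇒ v = √(2L/(ρ·S·CL))
v = √(2 × 5480 / (0.933 × 13.2 × 0.241)) = √3693 = 60.8 m/s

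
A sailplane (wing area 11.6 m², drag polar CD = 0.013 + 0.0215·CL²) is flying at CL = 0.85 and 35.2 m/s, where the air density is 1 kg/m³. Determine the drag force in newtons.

D = 205 N

CD = 0.013 + 0.0215 × 0.85² = 0.02853
D = ½ρv²S·CD = ½ × 1 × 35.2² × 11.6 × 0.02853 = 205 N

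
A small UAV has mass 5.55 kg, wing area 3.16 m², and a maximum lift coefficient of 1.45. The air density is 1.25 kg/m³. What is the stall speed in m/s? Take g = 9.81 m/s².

V_stall = 4.36 m/s

Weight W = mg = 5.55 × 9.81 = 54.45 N.
V_stall = √(2W/(ρ·S·CL,max)) = √(2 × 54.45 / (1.25 × 3.16 × 1.45))
V_stall = √19.01 = 4.36 m/s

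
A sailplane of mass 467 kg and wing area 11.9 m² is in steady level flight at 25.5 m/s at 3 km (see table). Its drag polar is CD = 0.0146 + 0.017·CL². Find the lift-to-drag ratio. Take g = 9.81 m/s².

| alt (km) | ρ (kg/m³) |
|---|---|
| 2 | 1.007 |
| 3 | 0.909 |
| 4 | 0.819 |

L/D = 30

At 3 km, from the table: ρ = 0.909 kg/m³.
Weight W = mg = 467 × 9.81 = 4581.3 N; in level flight L = W.
q = ½ρv² = ½ × 0.909 × 25.5² = 295.5 Pa.
CL = 2W/(ρv²S) = 2×4581.3/(0.909×25.5²×11.9) = 1.303.
CD = 0.0146 + 0.017 × 1.303² = 0.04345.
L/D = CL/CD = 1.303 / 0.04345 = 30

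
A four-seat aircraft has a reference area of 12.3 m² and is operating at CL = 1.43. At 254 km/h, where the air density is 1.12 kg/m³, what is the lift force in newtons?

Convert speed: v = 254 km/h ÷ 3.6 = 70.56 m/s.
L = ½ρv²S·CL = ½ × 1.12 × 70.56² × 12.3 × 1.43 = 49000 N ≈ 49 kN

L = 49000 N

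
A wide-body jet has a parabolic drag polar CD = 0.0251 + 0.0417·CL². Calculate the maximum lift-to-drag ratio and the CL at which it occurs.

(L/D)max = 15.5, at CL = 0.776

For CD = CD0 + K·CL², (L/D)max occurs at CL* = √(CD0/K) and equals 1/(2√(K·CD0)).
(L/D)max = 1/(2√(0.0417 × 0.0251)) = 1/(2 × 0.03235) = 15.5
CL* = √(0.0251/0.0417) = 0.776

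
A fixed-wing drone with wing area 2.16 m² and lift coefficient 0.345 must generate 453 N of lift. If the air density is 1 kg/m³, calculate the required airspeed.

v = 34.9 m/s

L = ½ρv²S·CL ⇒ v = √(2L/(ρ·S·CL))
v = √(2 × 453 / (1 × 2.16 × 0.345)) = √1216 = 34.9 m/s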